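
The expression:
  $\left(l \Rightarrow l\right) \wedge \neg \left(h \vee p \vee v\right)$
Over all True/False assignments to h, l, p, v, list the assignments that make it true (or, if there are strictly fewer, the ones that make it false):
is true only for:
  h=False, l=False, p=False, v=False;
  h=False, l=True, p=False, v=False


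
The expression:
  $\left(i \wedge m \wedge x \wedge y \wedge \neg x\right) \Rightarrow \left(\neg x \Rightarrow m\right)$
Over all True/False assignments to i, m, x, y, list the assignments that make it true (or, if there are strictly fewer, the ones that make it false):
is always true.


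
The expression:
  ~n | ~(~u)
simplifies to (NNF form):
u | ~n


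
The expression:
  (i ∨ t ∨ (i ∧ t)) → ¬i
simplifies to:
¬i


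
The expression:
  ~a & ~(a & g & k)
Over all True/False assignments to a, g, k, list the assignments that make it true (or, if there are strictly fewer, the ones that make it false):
is true only for:
  a=False, g=False, k=False;
  a=False, g=False, k=True;
  a=False, g=True, k=False;
  a=False, g=True, k=True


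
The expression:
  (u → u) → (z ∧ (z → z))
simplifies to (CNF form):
z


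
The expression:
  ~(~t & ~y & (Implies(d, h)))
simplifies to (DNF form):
t | y | (d & ~h)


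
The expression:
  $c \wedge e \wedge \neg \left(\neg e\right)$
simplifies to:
$c \wedge e$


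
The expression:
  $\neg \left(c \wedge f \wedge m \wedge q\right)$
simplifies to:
$\neg c \vee \neg f \vee \neg m \vee \neg q$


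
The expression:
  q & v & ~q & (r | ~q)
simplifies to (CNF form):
False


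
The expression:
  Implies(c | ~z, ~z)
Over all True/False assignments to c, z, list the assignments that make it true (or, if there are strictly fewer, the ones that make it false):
is false only for:
  c=True, z=True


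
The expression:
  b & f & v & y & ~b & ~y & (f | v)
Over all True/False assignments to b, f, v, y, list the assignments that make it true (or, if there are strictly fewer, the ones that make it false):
is never true.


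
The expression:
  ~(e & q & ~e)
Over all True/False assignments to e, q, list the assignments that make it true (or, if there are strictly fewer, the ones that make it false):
is always true.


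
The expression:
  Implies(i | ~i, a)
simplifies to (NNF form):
a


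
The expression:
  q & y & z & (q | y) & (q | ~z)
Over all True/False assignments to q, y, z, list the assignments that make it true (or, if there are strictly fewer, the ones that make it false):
is true only for:
  q=True, y=True, z=True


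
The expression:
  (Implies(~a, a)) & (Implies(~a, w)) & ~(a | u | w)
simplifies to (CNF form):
False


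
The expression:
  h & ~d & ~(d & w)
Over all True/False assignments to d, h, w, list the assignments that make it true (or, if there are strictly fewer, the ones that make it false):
is true only for:
  d=False, h=True, w=False;
  d=False, h=True, w=True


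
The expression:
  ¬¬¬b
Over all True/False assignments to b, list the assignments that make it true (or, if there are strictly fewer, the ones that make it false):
is true only for:
  b=False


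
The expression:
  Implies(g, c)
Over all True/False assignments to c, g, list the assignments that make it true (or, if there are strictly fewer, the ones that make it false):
is false only for:
  c=False, g=True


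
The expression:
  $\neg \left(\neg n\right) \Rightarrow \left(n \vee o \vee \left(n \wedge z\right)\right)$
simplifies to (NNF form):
$\text{True}$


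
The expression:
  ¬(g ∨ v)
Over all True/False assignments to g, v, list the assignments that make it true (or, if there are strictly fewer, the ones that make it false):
is true only for:
  g=False, v=False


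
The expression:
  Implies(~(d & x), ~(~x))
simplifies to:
x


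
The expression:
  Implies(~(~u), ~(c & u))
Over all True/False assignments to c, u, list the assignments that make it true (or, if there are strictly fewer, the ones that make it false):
is false only for:
  c=True, u=True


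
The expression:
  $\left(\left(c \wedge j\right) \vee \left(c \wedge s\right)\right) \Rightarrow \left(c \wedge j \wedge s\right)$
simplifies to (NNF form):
$\left(j \wedge s\right) \vee \left(\neg j \wedge \neg s\right) \vee \neg c$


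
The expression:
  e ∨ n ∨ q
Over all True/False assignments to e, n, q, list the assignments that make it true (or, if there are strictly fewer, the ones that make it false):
is false only for:
  e=False, n=False, q=False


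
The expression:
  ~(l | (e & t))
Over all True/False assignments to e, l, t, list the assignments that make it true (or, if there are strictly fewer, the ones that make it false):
is true only for:
  e=False, l=False, t=False;
  e=False, l=False, t=True;
  e=True, l=False, t=False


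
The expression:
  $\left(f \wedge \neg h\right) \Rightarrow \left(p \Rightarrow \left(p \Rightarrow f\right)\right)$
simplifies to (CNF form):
$\text{True}$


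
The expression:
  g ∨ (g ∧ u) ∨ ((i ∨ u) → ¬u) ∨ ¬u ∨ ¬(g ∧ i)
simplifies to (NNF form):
True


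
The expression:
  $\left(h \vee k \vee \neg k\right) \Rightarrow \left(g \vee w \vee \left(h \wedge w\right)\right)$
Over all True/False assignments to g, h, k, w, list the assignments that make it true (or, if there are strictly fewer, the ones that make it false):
is false only for:
  g=False, h=False, k=False, w=False;
  g=False, h=False, k=True, w=False;
  g=False, h=True, k=False, w=False;
  g=False, h=True, k=True, w=False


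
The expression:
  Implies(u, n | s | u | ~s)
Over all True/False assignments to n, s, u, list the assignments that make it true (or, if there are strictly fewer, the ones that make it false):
is always true.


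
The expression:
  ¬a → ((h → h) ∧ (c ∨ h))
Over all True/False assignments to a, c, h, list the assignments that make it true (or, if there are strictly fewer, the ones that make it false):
is false only for:
  a=False, c=False, h=False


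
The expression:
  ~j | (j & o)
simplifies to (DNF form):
o | ~j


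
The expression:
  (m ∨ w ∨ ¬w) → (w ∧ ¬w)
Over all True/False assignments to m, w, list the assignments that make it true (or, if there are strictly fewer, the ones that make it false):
is never true.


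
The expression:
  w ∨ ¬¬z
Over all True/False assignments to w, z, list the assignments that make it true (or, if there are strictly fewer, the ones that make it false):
is false only for:
  w=False, z=False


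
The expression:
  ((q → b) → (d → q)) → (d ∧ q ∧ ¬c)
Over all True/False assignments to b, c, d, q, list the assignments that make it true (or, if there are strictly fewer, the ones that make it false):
is true only for:
  b=False, c=False, d=True, q=False;
  b=False, c=False, d=True, q=True;
  b=False, c=True, d=True, q=False;
  b=True, c=False, d=True, q=False;
  b=True, c=False, d=True, q=True;
  b=True, c=True, d=True, q=False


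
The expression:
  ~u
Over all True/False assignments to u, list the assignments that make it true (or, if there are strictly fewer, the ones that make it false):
is true only for:
  u=False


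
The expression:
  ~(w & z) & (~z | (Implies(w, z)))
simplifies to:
~w | ~z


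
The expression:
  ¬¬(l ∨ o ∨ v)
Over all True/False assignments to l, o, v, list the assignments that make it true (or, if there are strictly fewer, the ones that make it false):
is false only for:
  l=False, o=False, v=False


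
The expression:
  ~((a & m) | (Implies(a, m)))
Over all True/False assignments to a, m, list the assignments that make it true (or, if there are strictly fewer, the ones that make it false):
is true only for:
  a=True, m=False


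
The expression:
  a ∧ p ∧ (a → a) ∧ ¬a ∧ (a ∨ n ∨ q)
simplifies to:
False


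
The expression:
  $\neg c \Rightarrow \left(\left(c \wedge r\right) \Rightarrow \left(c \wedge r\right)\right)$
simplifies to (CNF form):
$\text{True}$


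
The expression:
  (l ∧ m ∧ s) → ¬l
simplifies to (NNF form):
¬l ∨ ¬m ∨ ¬s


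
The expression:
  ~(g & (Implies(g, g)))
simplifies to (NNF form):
~g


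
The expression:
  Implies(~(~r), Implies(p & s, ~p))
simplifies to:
~p | ~r | ~s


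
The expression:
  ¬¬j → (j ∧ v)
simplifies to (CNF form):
v ∨ ¬j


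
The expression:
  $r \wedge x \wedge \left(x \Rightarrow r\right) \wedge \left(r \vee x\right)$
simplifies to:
$r \wedge x$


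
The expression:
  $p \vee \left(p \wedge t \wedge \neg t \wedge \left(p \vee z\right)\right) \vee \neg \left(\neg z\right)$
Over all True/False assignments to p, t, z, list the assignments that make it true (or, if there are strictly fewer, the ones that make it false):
is false only for:
  p=False, t=False, z=False;
  p=False, t=True, z=False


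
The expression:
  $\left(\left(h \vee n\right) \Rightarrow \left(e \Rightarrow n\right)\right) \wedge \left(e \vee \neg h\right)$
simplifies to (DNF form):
$\left(e \wedge n\right) \vee \neg h$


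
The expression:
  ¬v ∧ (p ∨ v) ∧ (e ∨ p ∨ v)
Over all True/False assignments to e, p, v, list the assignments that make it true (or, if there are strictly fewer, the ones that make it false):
is true only for:
  e=False, p=True, v=False;
  e=True, p=True, v=False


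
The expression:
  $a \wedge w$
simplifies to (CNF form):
$a \wedge w$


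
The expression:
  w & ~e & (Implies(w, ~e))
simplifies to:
w & ~e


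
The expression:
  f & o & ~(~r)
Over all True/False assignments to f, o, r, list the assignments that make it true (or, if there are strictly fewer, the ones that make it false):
is true only for:
  f=True, o=True, r=True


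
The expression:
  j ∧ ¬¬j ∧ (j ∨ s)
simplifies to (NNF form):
j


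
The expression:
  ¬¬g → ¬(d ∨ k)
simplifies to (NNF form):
(¬d ∧ ¬k) ∨ ¬g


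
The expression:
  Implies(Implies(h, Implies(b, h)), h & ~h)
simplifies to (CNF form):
False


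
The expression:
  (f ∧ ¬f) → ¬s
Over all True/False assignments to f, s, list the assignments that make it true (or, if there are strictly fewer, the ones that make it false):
is always true.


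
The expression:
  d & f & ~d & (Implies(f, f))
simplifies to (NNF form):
False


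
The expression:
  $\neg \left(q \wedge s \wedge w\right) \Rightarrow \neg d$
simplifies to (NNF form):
$\left(q \wedge s \wedge w\right) \vee \neg d$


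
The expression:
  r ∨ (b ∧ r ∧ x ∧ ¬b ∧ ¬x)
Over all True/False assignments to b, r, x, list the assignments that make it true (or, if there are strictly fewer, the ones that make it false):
is true only for:
  b=False, r=True, x=False;
  b=False, r=True, x=True;
  b=True, r=True, x=False;
  b=True, r=True, x=True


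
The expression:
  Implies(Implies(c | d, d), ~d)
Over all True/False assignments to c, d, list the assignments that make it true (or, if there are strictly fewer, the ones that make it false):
is true only for:
  c=False, d=False;
  c=True, d=False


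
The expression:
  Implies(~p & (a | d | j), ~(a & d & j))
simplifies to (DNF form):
p | ~a | ~d | ~j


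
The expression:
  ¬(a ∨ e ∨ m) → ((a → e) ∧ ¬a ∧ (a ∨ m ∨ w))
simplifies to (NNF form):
a ∨ e ∨ m ∨ w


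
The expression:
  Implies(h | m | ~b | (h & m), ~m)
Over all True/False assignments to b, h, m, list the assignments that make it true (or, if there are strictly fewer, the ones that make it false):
is true only for:
  b=False, h=False, m=False;
  b=False, h=True, m=False;
  b=True, h=False, m=False;
  b=True, h=True, m=False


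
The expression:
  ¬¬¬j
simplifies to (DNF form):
¬j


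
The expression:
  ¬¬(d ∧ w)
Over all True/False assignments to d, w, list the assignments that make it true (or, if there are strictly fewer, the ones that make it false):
is true only for:
  d=True, w=True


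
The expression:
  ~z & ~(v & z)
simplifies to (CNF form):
~z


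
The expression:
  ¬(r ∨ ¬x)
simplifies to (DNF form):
x ∧ ¬r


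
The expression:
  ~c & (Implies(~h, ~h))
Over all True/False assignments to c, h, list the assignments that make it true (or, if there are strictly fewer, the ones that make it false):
is true only for:
  c=False, h=False;
  c=False, h=True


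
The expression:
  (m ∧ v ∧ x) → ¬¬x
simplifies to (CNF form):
True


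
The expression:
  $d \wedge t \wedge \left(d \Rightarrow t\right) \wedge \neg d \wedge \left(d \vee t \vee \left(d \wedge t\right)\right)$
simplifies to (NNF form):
$\text{False}$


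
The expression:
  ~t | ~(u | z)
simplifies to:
~t | (~u & ~z)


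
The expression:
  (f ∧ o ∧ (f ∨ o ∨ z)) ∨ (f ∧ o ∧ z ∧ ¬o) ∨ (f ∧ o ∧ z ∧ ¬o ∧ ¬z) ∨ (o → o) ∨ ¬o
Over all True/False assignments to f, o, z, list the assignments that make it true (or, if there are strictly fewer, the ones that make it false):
is always true.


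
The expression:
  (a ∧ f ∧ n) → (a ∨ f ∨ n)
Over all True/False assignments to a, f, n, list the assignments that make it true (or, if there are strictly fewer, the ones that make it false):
is always true.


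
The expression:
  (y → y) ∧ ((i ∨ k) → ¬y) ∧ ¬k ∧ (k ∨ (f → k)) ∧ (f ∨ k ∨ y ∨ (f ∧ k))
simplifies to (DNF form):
y ∧ ¬f ∧ ¬i ∧ ¬k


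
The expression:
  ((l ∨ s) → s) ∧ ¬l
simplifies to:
¬l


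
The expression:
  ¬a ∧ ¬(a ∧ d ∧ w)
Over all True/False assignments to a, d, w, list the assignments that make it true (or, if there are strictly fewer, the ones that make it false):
is true only for:
  a=False, d=False, w=False;
  a=False, d=False, w=True;
  a=False, d=True, w=False;
  a=False, d=True, w=True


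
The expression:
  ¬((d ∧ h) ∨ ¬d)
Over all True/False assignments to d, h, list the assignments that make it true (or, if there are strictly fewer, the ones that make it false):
is true only for:
  d=True, h=False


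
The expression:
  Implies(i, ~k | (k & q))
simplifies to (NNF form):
q | ~i | ~k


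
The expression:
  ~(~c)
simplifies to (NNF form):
c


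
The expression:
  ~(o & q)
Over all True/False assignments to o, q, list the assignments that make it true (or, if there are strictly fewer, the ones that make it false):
is false only for:
  o=True, q=True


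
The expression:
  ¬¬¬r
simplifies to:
¬r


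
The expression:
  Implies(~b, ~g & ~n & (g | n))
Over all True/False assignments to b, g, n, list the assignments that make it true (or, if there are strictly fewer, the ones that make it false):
is true only for:
  b=True, g=False, n=False;
  b=True, g=False, n=True;
  b=True, g=True, n=False;
  b=True, g=True, n=True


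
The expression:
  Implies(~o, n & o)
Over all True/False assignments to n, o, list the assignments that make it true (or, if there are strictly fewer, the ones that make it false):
is true only for:
  n=False, o=True;
  n=True, o=True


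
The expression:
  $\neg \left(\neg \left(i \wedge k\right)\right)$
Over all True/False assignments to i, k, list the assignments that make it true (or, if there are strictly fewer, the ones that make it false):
is true only for:
  i=True, k=True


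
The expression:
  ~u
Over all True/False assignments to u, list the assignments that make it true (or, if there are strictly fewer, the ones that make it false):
is true only for:
  u=False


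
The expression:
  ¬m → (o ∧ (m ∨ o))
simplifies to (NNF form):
m ∨ o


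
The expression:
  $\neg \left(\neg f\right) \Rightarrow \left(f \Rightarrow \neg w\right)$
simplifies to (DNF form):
$\neg f \vee \neg w$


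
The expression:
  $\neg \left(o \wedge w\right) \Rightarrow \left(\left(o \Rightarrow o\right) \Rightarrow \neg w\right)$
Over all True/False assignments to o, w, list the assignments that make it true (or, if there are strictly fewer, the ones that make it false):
is false only for:
  o=False, w=True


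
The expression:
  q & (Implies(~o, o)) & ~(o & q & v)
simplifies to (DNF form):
o & q & ~v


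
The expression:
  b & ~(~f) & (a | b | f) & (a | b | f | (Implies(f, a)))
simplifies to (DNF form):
b & f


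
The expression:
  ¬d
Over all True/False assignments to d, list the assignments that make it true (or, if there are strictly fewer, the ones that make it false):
is true only for:
  d=False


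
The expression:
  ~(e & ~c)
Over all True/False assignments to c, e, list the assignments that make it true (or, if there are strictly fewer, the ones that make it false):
is false only for:
  c=False, e=True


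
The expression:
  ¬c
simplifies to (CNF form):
¬c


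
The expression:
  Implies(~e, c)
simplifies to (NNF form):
c | e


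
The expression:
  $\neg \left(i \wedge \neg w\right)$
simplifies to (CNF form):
$w \vee \neg i$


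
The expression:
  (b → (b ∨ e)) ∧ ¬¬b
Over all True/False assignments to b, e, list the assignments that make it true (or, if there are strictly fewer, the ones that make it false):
is true only for:
  b=True, e=False;
  b=True, e=True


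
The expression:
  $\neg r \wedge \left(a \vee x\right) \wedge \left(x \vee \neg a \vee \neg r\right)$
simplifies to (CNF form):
$\neg r \wedge \left(a \vee x\right)$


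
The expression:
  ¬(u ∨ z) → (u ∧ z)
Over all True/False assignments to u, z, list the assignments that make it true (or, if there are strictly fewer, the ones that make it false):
is false only for:
  u=False, z=False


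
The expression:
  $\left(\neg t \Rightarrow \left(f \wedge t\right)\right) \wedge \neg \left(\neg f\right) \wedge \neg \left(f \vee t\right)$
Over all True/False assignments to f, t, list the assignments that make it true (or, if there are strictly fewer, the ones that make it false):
is never true.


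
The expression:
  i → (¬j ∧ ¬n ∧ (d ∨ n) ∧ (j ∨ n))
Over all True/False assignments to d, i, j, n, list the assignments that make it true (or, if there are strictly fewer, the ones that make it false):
is true only for:
  d=False, i=False, j=False, n=False;
  d=False, i=False, j=False, n=True;
  d=False, i=False, j=True, n=False;
  d=False, i=False, j=True, n=True;
  d=True, i=False, j=False, n=False;
  d=True, i=False, j=False, n=True;
  d=True, i=False, j=True, n=False;
  d=True, i=False, j=True, n=True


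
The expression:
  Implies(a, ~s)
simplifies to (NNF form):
~a | ~s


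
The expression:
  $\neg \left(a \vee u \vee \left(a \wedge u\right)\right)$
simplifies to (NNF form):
$\neg a \wedge \neg u$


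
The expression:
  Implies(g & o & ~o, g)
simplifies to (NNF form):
True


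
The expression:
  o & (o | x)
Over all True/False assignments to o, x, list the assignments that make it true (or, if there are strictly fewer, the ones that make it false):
is true only for:
  o=True, x=False;
  o=True, x=True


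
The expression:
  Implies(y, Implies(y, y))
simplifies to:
True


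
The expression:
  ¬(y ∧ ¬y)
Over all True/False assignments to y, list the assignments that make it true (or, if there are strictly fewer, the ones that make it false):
is always true.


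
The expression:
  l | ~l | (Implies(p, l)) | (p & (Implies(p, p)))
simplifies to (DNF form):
True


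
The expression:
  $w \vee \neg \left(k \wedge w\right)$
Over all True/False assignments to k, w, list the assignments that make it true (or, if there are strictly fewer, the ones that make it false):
is always true.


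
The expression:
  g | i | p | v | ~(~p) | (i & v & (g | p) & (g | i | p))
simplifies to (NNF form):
g | i | p | v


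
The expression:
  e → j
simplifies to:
j ∨ ¬e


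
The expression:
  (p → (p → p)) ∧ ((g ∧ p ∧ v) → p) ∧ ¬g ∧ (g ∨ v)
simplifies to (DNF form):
v ∧ ¬g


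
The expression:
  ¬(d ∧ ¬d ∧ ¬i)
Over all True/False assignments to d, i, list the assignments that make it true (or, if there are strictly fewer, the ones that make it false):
is always true.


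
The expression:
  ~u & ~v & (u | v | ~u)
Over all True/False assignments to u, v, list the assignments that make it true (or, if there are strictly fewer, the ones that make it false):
is true only for:
  u=False, v=False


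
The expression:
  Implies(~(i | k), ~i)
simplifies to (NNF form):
True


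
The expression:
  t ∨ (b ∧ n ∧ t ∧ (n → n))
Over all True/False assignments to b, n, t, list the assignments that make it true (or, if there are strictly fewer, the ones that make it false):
is true only for:
  b=False, n=False, t=True;
  b=False, n=True, t=True;
  b=True, n=False, t=True;
  b=True, n=True, t=True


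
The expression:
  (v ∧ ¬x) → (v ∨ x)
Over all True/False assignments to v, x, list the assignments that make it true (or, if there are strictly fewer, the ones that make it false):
is always true.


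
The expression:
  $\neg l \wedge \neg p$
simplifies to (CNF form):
$\neg l \wedge \neg p$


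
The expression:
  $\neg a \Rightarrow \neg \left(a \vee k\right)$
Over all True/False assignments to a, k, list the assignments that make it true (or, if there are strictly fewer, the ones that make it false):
is false only for:
  a=False, k=True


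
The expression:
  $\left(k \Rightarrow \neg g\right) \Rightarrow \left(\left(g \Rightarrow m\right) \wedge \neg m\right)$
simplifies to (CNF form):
$\left(g \vee \neg m\right) \wedge \left(k \vee \neg g\right)$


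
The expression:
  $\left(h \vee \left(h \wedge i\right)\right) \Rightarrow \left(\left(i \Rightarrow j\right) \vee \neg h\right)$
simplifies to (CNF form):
$j \vee \neg h \vee \neg i$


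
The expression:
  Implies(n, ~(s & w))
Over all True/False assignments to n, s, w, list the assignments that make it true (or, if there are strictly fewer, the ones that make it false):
is false only for:
  n=True, s=True, w=True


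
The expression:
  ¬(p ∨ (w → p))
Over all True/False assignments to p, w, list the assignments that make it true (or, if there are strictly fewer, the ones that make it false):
is true only for:
  p=False, w=True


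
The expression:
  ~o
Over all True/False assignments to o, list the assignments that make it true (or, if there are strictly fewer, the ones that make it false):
is true only for:
  o=False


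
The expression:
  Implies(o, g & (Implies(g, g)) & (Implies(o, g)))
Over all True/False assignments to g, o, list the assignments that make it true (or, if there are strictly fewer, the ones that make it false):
is false only for:
  g=False, o=True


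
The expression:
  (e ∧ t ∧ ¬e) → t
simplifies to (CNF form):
True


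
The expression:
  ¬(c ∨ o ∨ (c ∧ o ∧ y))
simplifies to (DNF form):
¬c ∧ ¬o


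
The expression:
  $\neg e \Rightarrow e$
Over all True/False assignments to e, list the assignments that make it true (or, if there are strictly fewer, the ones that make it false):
is true only for:
  e=True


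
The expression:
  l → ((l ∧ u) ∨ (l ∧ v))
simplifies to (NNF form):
u ∨ v ∨ ¬l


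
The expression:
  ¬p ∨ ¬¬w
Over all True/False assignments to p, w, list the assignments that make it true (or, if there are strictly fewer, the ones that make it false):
is false only for:
  p=True, w=False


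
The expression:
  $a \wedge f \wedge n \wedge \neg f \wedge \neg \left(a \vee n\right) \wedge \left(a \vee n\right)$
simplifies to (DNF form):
$\text{False}$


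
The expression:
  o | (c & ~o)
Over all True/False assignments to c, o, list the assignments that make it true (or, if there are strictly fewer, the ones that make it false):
is false only for:
  c=False, o=False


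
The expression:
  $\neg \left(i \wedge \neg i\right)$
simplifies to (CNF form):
$\text{True}$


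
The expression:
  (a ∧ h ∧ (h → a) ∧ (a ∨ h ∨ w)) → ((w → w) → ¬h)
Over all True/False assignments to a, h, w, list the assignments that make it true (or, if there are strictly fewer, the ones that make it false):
is false only for:
  a=True, h=True, w=False;
  a=True, h=True, w=True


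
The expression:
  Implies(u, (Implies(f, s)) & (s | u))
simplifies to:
s | ~f | ~u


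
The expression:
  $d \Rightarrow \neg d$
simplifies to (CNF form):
$\neg d$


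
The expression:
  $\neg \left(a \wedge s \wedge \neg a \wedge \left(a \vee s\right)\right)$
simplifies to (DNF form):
$\text{True}$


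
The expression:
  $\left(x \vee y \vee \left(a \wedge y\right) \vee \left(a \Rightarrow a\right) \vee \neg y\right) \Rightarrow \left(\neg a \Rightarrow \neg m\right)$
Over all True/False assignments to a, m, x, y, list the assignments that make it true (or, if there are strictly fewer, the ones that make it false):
is false only for:
  a=False, m=True, x=False, y=False;
  a=False, m=True, x=False, y=True;
  a=False, m=True, x=True, y=False;
  a=False, m=True, x=True, y=True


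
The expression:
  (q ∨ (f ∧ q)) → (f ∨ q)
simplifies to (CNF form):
True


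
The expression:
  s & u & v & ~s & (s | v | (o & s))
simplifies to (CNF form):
False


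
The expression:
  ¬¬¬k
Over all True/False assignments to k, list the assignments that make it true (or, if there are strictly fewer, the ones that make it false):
is true only for:
  k=False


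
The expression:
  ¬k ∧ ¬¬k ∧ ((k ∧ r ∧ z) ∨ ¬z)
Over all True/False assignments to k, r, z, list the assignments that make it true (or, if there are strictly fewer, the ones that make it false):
is never true.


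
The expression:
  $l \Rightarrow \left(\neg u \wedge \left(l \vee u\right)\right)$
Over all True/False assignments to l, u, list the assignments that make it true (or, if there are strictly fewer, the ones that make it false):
is false only for:
  l=True, u=True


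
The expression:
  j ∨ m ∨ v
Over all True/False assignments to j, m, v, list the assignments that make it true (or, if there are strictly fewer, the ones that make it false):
is false only for:
  j=False, m=False, v=False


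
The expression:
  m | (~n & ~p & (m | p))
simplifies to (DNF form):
m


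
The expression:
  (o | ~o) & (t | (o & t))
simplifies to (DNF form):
t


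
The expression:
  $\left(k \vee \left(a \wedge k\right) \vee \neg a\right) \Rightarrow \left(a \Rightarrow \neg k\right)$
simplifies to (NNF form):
$\neg a \vee \neg k$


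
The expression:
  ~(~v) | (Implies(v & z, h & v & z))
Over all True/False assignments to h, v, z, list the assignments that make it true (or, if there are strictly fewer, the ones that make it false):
is always true.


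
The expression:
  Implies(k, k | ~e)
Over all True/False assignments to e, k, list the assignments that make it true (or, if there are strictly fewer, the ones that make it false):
is always true.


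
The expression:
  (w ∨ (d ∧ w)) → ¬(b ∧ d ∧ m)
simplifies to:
¬b ∨ ¬d ∨ ¬m ∨ ¬w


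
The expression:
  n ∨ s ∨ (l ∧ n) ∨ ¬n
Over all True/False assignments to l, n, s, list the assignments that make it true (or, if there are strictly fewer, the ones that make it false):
is always true.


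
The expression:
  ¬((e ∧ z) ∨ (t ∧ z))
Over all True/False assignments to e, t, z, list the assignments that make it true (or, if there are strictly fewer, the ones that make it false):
is false only for:
  e=False, t=True, z=True;
  e=True, t=False, z=True;
  e=True, t=True, z=True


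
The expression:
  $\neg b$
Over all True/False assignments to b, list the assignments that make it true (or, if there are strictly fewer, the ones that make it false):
is true only for:
  b=False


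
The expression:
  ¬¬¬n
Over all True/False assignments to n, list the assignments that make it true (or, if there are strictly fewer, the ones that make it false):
is true only for:
  n=False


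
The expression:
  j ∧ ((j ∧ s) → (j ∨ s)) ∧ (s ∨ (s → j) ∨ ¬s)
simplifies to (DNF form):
j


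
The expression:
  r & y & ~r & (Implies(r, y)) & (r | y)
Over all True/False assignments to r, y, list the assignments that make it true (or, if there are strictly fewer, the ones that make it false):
is never true.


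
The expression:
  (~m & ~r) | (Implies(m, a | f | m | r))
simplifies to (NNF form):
True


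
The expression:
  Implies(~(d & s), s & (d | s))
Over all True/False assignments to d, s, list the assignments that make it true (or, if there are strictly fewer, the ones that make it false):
is true only for:
  d=False, s=True;
  d=True, s=True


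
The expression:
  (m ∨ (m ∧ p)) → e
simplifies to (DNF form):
e ∨ ¬m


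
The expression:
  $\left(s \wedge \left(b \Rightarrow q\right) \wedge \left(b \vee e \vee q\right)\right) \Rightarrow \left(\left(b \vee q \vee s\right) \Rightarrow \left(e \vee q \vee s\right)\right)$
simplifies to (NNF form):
$\text{True}$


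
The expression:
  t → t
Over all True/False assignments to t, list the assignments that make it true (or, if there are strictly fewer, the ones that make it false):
is always true.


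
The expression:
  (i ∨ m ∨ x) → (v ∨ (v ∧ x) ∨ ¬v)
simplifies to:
True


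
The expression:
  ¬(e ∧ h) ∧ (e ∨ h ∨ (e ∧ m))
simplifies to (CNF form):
(e ∨ h) ∧ (¬e ∨ ¬h)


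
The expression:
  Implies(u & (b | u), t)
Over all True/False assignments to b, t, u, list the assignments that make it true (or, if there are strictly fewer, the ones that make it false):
is false only for:
  b=False, t=False, u=True;
  b=True, t=False, u=True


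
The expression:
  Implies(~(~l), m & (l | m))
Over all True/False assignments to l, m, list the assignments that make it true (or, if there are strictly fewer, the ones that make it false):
is false only for:
  l=True, m=False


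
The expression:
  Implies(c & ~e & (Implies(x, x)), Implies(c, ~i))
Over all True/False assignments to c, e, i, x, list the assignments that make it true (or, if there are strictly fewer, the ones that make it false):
is false only for:
  c=True, e=False, i=True, x=False;
  c=True, e=False, i=True, x=True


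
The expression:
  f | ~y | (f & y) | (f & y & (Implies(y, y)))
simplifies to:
f | ~y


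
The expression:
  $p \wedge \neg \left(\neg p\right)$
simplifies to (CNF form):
$p$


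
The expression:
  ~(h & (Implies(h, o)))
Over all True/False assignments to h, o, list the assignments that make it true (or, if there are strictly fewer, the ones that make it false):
is false only for:
  h=True, o=True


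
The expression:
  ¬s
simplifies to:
¬s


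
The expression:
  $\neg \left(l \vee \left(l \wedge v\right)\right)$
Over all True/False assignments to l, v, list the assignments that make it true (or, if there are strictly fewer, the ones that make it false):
is true only for:
  l=False, v=False;
  l=False, v=True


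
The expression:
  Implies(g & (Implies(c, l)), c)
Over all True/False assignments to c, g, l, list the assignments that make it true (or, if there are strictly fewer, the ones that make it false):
is false only for:
  c=False, g=True, l=False;
  c=False, g=True, l=True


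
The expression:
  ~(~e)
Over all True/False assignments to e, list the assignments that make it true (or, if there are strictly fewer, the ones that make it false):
is true only for:
  e=True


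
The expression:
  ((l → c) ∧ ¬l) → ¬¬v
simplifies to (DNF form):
l ∨ v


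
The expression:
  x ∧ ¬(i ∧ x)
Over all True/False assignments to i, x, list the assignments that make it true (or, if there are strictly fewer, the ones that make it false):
is true only for:
  i=False, x=True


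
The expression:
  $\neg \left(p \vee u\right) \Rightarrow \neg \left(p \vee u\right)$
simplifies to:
$\text{True}$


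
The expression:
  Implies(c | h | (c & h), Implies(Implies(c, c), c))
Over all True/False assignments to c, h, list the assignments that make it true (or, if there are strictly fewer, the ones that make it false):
is false only for:
  c=False, h=True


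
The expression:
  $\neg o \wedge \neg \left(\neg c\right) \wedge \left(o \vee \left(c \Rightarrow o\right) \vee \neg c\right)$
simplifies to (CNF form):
$\text{False}$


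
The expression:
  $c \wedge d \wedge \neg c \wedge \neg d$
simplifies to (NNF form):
$\text{False}$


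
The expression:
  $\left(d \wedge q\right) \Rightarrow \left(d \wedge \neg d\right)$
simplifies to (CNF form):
$\neg d \vee \neg q$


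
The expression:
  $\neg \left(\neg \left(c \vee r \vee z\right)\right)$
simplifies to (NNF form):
$c \vee r \vee z$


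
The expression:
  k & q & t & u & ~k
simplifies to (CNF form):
False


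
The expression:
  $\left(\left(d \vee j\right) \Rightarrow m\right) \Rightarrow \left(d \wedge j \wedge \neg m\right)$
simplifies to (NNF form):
$\neg m \wedge \left(d \vee j\right)$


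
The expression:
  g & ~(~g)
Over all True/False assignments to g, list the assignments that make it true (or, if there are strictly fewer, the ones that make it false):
is true only for:
  g=True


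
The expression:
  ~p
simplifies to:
~p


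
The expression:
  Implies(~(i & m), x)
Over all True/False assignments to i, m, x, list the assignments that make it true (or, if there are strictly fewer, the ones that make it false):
is false only for:
  i=False, m=False, x=False;
  i=False, m=True, x=False;
  i=True, m=False, x=False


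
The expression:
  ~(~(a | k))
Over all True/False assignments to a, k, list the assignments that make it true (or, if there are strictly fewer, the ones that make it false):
is false only for:
  a=False, k=False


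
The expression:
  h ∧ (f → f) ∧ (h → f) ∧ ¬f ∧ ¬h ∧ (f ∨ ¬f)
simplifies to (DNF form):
False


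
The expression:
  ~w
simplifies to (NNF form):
~w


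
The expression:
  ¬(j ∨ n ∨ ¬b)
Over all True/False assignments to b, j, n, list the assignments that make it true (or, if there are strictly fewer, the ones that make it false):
is true only for:
  b=True, j=False, n=False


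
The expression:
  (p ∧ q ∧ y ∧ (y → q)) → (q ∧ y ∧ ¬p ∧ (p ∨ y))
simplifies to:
¬p ∨ ¬q ∨ ¬y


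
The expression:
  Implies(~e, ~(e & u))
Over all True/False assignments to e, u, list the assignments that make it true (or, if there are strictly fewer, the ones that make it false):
is always true.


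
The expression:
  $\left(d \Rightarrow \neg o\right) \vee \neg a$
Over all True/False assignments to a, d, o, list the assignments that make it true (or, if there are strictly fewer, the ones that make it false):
is false only for:
  a=True, d=True, o=True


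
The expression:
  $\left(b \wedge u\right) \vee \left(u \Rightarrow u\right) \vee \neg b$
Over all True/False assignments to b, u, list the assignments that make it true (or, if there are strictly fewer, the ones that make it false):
is always true.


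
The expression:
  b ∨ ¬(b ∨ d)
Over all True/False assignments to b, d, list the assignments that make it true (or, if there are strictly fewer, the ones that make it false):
is false only for:
  b=False, d=True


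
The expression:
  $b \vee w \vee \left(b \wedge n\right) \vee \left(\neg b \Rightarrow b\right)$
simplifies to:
$b \vee w$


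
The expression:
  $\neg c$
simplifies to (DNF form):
$\neg c$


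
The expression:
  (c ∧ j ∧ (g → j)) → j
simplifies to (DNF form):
True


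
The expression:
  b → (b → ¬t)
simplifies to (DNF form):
¬b ∨ ¬t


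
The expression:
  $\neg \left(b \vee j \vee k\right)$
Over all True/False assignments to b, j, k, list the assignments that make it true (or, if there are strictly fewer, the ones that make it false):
is true only for:
  b=False, j=False, k=False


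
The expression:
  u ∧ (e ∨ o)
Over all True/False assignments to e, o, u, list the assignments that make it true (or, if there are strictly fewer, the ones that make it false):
is true only for:
  e=False, o=True, u=True;
  e=True, o=False, u=True;
  e=True, o=True, u=True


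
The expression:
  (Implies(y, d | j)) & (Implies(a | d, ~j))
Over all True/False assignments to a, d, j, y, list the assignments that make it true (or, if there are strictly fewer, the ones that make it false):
is true only for:
  a=False, d=False, j=False, y=False;
  a=False, d=False, j=True, y=False;
  a=False, d=False, j=True, y=True;
  a=False, d=True, j=False, y=False;
  a=False, d=True, j=False, y=True;
  a=True, d=False, j=False, y=False;
  a=True, d=True, j=False, y=False;
  a=True, d=True, j=False, y=True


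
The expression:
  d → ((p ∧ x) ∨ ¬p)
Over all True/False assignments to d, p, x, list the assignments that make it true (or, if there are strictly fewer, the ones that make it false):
is false only for:
  d=True, p=True, x=False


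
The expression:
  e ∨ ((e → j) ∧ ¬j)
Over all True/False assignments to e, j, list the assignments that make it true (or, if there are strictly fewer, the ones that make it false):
is false only for:
  e=False, j=True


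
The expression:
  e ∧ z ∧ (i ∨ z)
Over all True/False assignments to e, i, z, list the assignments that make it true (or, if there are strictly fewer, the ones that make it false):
is true only for:
  e=True, i=False, z=True;
  e=True, i=True, z=True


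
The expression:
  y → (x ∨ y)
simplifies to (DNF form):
True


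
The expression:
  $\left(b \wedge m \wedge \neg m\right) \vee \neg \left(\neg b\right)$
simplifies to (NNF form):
$b$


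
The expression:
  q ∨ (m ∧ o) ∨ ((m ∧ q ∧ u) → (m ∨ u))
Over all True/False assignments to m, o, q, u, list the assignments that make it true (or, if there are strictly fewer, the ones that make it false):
is always true.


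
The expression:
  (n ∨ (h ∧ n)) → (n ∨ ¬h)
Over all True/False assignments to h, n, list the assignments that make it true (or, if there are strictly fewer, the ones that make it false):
is always true.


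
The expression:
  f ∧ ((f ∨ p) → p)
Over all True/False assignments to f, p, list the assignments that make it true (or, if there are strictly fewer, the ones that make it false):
is true only for:
  f=True, p=True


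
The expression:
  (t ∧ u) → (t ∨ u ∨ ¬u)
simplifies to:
True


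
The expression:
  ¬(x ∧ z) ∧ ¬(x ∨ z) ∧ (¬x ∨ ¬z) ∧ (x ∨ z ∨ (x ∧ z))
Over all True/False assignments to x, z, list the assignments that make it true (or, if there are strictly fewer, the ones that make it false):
is never true.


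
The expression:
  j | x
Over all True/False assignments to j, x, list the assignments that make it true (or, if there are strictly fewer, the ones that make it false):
is false only for:
  j=False, x=False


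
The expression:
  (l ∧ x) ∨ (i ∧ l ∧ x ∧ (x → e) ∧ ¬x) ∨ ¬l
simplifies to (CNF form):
x ∨ ¬l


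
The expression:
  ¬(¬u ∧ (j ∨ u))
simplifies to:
u ∨ ¬j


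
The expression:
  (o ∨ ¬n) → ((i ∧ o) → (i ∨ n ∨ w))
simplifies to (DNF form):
True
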